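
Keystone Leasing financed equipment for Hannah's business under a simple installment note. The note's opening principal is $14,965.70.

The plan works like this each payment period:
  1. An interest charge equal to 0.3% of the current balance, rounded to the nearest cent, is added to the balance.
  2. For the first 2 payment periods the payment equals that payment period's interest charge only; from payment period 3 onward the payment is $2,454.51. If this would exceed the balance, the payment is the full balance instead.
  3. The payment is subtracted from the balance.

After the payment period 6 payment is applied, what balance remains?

$5,283.80

Payment period 1: $14,965.70 +$44.90 interest = $15,010.60; pay $44.90 → $14,965.70
Payment period 2: $14,965.70 +$44.90 interest = $15,010.60; pay $44.90 → $14,965.70
Payment period 3: $14,965.70 +$44.90 interest = $15,010.60; pay $2,454.51 → $12,556.09
Payment period 4: $12,556.09 +$37.67 interest = $12,593.76; pay $2,454.51 → $10,139.25
Payment period 5: $10,139.25 +$30.42 interest = $10,169.67; pay $2,454.51 → $7,715.16
Payment period 6: $7,715.16 +$23.15 interest = $7,738.31; pay $2,454.51 → $5,283.80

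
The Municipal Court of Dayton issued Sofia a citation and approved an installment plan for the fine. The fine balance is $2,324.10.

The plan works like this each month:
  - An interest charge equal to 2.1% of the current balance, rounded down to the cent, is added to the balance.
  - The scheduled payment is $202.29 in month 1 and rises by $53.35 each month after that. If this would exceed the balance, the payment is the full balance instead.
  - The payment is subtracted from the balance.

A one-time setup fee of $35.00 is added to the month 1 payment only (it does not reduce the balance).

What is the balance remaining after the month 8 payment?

$0.00

Month 1: $2,324.10 +$48.80 interest = $2,372.90; pay $202.29 (+ $35.00 fee) → $2,170.61
Month 2: $2,170.61 +$45.58 interest = $2,216.19; pay $255.64 → $1,960.55
Month 3: $1,960.55 +$41.17 interest = $2,001.72; pay $308.99 → $1,692.73
Month 4: $1,692.73 +$35.54 interest = $1,728.27; pay $362.34 → $1,365.93
Month 5: $1,365.93 +$28.68 interest = $1,394.61; pay $415.69 → $978.92
Month 6: $978.92 +$20.55 interest = $999.47; pay $469.04 → $530.43
Month 7: $530.43 +$11.13 interest = $541.56; pay $522.39 → $19.17
Month 8: $19.17 +$0.40 interest = $19.57; pay $19.57 → $0.00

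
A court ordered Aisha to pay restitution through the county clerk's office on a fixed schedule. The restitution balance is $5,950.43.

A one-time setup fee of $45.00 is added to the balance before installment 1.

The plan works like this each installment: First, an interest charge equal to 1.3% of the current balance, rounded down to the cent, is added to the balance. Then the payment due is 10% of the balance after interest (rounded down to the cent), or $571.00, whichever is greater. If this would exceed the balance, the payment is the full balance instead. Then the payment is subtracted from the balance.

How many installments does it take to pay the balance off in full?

12

Installment 1: opening $5,995.43; interest $77.94 → $6,073.37; payment $607.33; balance $5,466.04
Installment 2: opening $5,466.04; interest $71.05 → $5,537.09; payment $571.00; balance $4,966.09
Installment 3: opening $4,966.09; interest $64.55 → $5,030.64; payment $571.00; balance $4,459.64
Installment 4: opening $4,459.64; interest $57.97 → $4,517.61; payment $571.00; balance $3,946.61
Installment 5: opening $3,946.61; interest $51.30 → $3,997.91; payment $571.00; balance $3,426.91
Installment 6: opening $3,426.91; interest $44.54 → $3,471.45; payment $571.00; balance $2,900.45
Installment 7: opening $2,900.45; interest $37.70 → $2,938.15; payment $571.00; balance $2,367.15
Installment 8: opening $2,367.15; interest $30.77 → $2,397.92; payment $571.00; balance $1,826.92
Installment 9: opening $1,826.92; interest $23.74 → $1,850.66; payment $571.00; balance $1,279.66
Installment 10: opening $1,279.66; interest $16.63 → $1,296.29; payment $571.00; balance $725.29
Installment 11: opening $725.29; interest $9.42 → $734.71; payment $571.00; balance $163.71
Installment 12: opening $163.71; interest $2.12 → $165.83; payment $165.83; balance $0.00
Balance reaches $0.00 in installment 12.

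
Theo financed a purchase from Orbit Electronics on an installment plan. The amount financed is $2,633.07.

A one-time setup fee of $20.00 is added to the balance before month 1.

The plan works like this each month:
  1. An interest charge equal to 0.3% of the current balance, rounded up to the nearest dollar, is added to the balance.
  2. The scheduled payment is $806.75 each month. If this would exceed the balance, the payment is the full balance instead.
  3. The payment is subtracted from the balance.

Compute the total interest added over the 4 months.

$19.00

Month 1: $2,653.07 +$8.00 interest = $2,661.07; pay $806.75 → $1,854.32
Month 2: $1,854.32 +$6.00 interest = $1,860.32; pay $806.75 → $1,053.57
Month 3: $1,053.57 +$4.00 interest = $1,057.57; pay $806.75 → $250.82
Month 4: $250.82 +$1.00 interest = $251.82; pay $251.82 → $0.00
Total interest: $8.00 + $6.00 + $4.00 + $1.00 = $19.00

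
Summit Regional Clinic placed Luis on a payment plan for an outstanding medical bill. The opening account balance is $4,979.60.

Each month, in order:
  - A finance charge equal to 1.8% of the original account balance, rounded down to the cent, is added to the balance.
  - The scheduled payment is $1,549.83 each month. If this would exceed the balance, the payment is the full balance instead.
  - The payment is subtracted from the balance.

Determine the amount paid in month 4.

$688.63

Month 1: opening $4,979.60; interest $89.63 → $5,069.23; payment $1,549.83; balance $3,519.40
Month 2: opening $3,519.40; interest $89.63 → $3,609.03; payment $1,549.83; balance $2,059.20
Month 3: opening $2,059.20; interest $89.63 → $2,148.83; payment $1,549.83; balance $599.00
Month 4: opening $599.00; interest $89.63 → $688.63; payment $688.63; balance $0.00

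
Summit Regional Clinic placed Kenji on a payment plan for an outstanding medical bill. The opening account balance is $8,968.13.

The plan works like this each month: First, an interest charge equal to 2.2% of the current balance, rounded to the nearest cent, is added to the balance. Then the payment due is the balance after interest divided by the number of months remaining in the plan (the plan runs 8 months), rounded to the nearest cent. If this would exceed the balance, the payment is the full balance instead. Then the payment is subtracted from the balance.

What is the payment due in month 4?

$1,222.97

Month 1: opening $8,968.13; interest $197.30 → $9,165.43; payment $1,145.68; balance $8,019.75
Month 2: opening $8,019.75; interest $176.43 → $8,196.18; payment $1,170.88; balance $7,025.30
Month 3: opening $7,025.30; interest $154.56 → $7,179.86; payment $1,196.64; balance $5,983.22
Month 4: opening $5,983.22; interest $131.63 → $6,114.85; payment $1,222.97; balance $4,891.88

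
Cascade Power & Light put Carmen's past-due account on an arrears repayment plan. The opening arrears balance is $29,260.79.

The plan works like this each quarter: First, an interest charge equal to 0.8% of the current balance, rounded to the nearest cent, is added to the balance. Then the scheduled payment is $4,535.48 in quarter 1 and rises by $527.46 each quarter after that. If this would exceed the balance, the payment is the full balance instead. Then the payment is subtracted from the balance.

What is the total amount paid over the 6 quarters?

Quarter 1: opening $29,260.79; interest $234.09 → $29,494.88; payment $4,535.48; balance $24,959.40
Quarter 2: opening $24,959.40; interest $199.68 → $25,159.08; payment $5,062.94; balance $20,096.14
Quarter 3: opening $20,096.14; interest $160.77 → $20,256.91; payment $5,590.40; balance $14,666.51
Quarter 4: opening $14,666.51; interest $117.33 → $14,783.84; payment $6,117.86; balance $8,665.98
Quarter 5: opening $8,665.98; interest $69.33 → $8,735.31; payment $6,645.32; balance $2,089.99
Quarter 6: opening $2,089.99; interest $16.72 → $2,106.71; payment $2,106.71; balance $0.00
Total paid: $30,058.71

$30,058.71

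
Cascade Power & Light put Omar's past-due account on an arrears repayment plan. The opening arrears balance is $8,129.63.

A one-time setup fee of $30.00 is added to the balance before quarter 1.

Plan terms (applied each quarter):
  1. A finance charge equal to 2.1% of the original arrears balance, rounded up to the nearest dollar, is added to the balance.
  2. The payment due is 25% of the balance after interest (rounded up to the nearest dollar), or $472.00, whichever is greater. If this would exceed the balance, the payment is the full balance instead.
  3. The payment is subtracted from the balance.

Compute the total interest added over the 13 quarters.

$2,223.00

# | Opening | Interest | Payment | End bal
1 | $8,159.63 | $171.00 | $2,083.00 | $6,247.63
2 | $6,247.63 | $171.00 | $1,605.00 | $4,813.63
3 | $4,813.63 | $171.00 | $1,247.00 | $3,737.63
4 | $3,737.63 | $171.00 | $978.00 | $2,930.63
5 | $2,930.63 | $171.00 | $776.00 | $2,325.63
6 | $2,325.63 | $171.00 | $625.00 | $1,871.63
7 | $1,871.63 | $171.00 | $511.00 | $1,531.63
8 | $1,531.63 | $171.00 | $472.00 | $1,230.63
9 | $1,230.63 | $171.00 | $472.00 | $929.63
10 | $929.63 | $171.00 | $472.00 | $628.63
11 | $628.63 | $171.00 | $472.00 | $327.63
12 | $327.63 | $171.00 | $472.00 | $26.63
13 | $26.63 | $171.00 | $197.63 | $0.00
Total interest: $171.00 + $171.00 + $171.00 + $171.00 + $171.00 + $171.00 + $171.00 + $171.00 + $171.00 + $171.00 + $171.00 + $171.00 + $171.00 = $2,223.00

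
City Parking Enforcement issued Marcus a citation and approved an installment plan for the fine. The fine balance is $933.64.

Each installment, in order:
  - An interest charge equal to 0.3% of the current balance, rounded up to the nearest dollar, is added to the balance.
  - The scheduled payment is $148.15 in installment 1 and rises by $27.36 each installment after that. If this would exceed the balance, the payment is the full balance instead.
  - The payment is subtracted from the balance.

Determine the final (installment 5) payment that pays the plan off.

$187.88

Installment 1: opening $933.64; interest $3.00 → $936.64; payment $148.15; balance $788.49
Installment 2: opening $788.49; interest $3.00 → $791.49; payment $175.51; balance $615.98
Installment 3: opening $615.98; interest $2.00 → $617.98; payment $202.87; balance $415.11
Installment 4: opening $415.11; interest $2.00 → $417.11; payment $230.23; balance $186.88
Installment 5: opening $186.88; interest $1.00 → $187.88; payment $187.88; balance $0.00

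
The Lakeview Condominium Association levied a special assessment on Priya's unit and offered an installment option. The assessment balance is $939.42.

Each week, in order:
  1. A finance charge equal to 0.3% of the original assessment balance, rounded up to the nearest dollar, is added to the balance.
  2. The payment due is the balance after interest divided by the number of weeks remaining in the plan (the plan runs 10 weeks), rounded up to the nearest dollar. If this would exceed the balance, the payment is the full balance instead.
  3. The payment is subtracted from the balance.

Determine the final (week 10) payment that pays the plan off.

$101.42

Week 1: $939.42 +$3.00 interest = $942.42; pay $95.00 → $847.42
Week 2: $847.42 +$3.00 interest = $850.42; pay $95.00 → $755.42
Week 3: $755.42 +$3.00 interest = $758.42; pay $95.00 → $663.42
Week 4: $663.42 +$3.00 interest = $666.42; pay $96.00 → $570.42
Week 5: $570.42 +$3.00 interest = $573.42; pay $96.00 → $477.42
Week 6: $477.42 +$3.00 interest = $480.42; pay $97.00 → $383.42
Week 7: $383.42 +$3.00 interest = $386.42; pay $97.00 → $289.42
Week 8: $289.42 +$3.00 interest = $292.42; pay $98.00 → $194.42
Week 9: $194.42 +$3.00 interest = $197.42; pay $99.00 → $98.42
Week 10: $98.42 +$3.00 interest = $101.42; pay $101.42 → $0.00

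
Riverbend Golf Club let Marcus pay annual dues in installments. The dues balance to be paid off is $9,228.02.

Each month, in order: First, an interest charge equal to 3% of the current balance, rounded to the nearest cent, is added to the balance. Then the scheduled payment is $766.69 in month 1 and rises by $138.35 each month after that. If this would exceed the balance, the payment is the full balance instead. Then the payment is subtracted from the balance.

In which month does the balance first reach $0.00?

9

Month 1: opening $9,228.02; interest $276.84 → $9,504.86; payment $766.69; balance $8,738.17
Month 2: opening $8,738.17; interest $262.15 → $9,000.32; payment $905.04; balance $8,095.28
Month 3: opening $8,095.28; interest $242.86 → $8,338.14; payment $1,043.39; balance $7,294.75
Month 4: opening $7,294.75; interest $218.84 → $7,513.59; payment $1,181.74; balance $6,331.85
Month 5: opening $6,331.85; interest $189.96 → $6,521.81; payment $1,320.09; balance $5,201.72
Month 6: opening $5,201.72; interest $156.05 → $5,357.77; payment $1,458.44; balance $3,899.33
Month 7: opening $3,899.33; interest $116.98 → $4,016.31; payment $1,596.79; balance $2,419.52
Month 8: opening $2,419.52; interest $72.59 → $2,492.11; payment $1,735.14; balance $756.97
Month 9: opening $756.97; interest $22.71 → $779.68; payment $779.68; balance $0.00
Balance reaches $0.00 in month 9.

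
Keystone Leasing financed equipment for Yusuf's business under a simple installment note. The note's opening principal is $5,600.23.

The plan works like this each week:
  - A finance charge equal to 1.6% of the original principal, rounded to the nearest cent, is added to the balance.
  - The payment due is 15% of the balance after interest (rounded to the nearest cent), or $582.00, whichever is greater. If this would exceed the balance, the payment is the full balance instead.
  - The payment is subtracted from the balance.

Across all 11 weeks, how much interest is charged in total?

$985.60

Week 1: opening $5,600.23; interest $89.60 → $5,689.83; payment $853.47; balance $4,836.36
Week 2: opening $4,836.36; interest $89.60 → $4,925.96; payment $738.89; balance $4,187.07
Week 3: opening $4,187.07; interest $89.60 → $4,276.67; payment $641.50; balance $3,635.17
Week 4: opening $3,635.17; interest $89.60 → $3,724.77; payment $582.00; balance $3,142.77
Week 5: opening $3,142.77; interest $89.60 → $3,232.37; payment $582.00; balance $2,650.37
Week 6: opening $2,650.37; interest $89.60 → $2,739.97; payment $582.00; balance $2,157.97
Week 7: opening $2,157.97; interest $89.60 → $2,247.57; payment $582.00; balance $1,665.57
Week 8: opening $1,665.57; interest $89.60 → $1,755.17; payment $582.00; balance $1,173.17
Week 9: opening $1,173.17; interest $89.60 → $1,262.77; payment $582.00; balance $680.77
Week 10: opening $680.77; interest $89.60 → $770.37; payment $582.00; balance $188.37
Week 11: opening $188.37; interest $89.60 → $277.97; payment $277.97; balance $0.00
Total interest: $89.60 + $89.60 + $89.60 + $89.60 + $89.60 + $89.60 + $89.60 + $89.60 + $89.60 + $89.60 + $89.60 = $985.60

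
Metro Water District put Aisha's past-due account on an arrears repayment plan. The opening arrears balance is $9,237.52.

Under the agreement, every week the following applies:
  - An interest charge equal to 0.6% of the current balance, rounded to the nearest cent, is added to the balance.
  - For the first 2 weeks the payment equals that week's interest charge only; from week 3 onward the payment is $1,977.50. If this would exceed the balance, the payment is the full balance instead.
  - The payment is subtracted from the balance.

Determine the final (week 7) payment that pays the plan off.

$1,488.63

Week 1: opening $9,237.52; interest $55.43 → $9,292.95; payment $55.43; balance $9,237.52
Week 2: opening $9,237.52; interest $55.43 → $9,292.95; payment $55.43; balance $9,237.52
Week 3: opening $9,237.52; interest $55.43 → $9,292.95; payment $1,977.50; balance $7,315.45
Week 4: opening $7,315.45; interest $43.89 → $7,359.34; payment $1,977.50; balance $5,381.84
Week 5: opening $5,381.84; interest $32.29 → $5,414.13; payment $1,977.50; balance $3,436.63
Week 6: opening $3,436.63; interest $20.62 → $3,457.25; payment $1,977.50; balance $1,479.75
Week 7: opening $1,479.75; interest $8.88 → $1,488.63; payment $1,488.63; balance $0.00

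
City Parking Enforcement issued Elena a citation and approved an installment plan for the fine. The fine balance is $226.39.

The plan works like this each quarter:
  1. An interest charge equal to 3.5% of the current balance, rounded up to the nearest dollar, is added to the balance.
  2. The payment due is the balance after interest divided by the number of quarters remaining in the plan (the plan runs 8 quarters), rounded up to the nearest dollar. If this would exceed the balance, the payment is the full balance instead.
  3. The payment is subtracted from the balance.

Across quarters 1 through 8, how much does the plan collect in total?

$269.39

Quarter 1: $226.39 +$8.00 interest = $234.39; pay $30.00 → $204.39
Quarter 2: $204.39 +$8.00 interest = $212.39; pay $31.00 → $181.39
Quarter 3: $181.39 +$7.00 interest = $188.39; pay $32.00 → $156.39
Quarter 4: $156.39 +$6.00 interest = $162.39; pay $33.00 → $129.39
Quarter 5: $129.39 +$5.00 interest = $134.39; pay $34.00 → $100.39
Quarter 6: $100.39 +$4.00 interest = $104.39; pay $35.00 → $69.39
Quarter 7: $69.39 +$3.00 interest = $72.39; pay $37.00 → $35.39
Quarter 8: $35.39 +$2.00 interest = $37.39; pay $37.39 → $0.00
Total paid: $269.39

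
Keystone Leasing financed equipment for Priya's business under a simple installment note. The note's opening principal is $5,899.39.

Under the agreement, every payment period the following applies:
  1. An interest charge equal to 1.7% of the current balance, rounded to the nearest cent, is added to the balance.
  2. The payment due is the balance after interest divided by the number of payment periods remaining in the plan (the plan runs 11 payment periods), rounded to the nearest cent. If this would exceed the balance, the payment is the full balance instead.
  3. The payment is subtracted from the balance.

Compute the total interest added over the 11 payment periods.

Payment period 1: opening $5,899.39; interest $100.29 → $5,999.68; payment $545.43; balance $5,454.25
Payment period 2: opening $5,454.25; interest $92.72 → $5,546.97; payment $554.70; balance $4,992.27
Payment period 3: opening $4,992.27; interest $84.87 → $5,077.14; payment $564.13; balance $4,513.01
Payment period 4: opening $4,513.01; interest $76.72 → $4,589.73; payment $573.72; balance $4,016.01
Payment period 5: opening $4,016.01; interest $68.27 → $4,084.28; payment $583.47; balance $3,500.81
Payment period 6: opening $3,500.81; interest $59.51 → $3,560.32; payment $593.39; balance $2,966.93
Payment period 7: opening $2,966.93; interest $50.44 → $3,017.37; payment $603.47; balance $2,413.90
Payment period 8: opening $2,413.90; interest $41.04 → $2,454.94; payment $613.74; balance $1,841.20
Payment period 9: opening $1,841.20; interest $31.30 → $1,872.50; payment $624.17; balance $1,248.33
Payment period 10: opening $1,248.33; interest $21.22 → $1,269.55; payment $634.78; balance $634.77
Payment period 11: opening $634.77; interest $10.79 → $645.56; payment $645.56; balance $0.00
Total interest: $100.29 + $92.72 + $84.87 + $76.72 + $68.27 + $59.51 + $50.44 + $41.04 + $31.30 + $21.22 + $10.79 = $637.17

$637.17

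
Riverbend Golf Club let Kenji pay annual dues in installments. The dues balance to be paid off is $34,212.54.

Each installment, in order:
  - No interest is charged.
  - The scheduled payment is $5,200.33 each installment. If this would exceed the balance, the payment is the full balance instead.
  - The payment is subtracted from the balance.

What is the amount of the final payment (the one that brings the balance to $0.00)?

Installment 1: $34,212.54 − $5,200.33 → $29,012.21
Installment 2: $29,012.21 − $5,200.33 → $23,811.88
Installment 3: $23,811.88 − $5,200.33 → $18,611.55
Installment 4: $18,611.55 − $5,200.33 → $13,411.22
Installment 5: $13,411.22 − $5,200.33 → $8,210.89
Installment 6: $8,210.89 − $5,200.33 → $3,010.56
Installment 7: $3,010.56 − $3,010.56 → $0.00

$3,010.56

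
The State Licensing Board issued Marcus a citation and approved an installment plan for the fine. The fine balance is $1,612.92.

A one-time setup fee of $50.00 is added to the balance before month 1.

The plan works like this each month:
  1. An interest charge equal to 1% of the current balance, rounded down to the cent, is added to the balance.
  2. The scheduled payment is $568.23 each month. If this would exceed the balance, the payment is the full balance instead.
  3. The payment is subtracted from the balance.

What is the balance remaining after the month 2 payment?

$554.19

Month 1: $1,662.92 +$16.62 interest = $1,679.54; pay $568.23 → $1,111.31
Month 2: $1,111.31 +$11.11 interest = $1,122.42; pay $568.23 → $554.19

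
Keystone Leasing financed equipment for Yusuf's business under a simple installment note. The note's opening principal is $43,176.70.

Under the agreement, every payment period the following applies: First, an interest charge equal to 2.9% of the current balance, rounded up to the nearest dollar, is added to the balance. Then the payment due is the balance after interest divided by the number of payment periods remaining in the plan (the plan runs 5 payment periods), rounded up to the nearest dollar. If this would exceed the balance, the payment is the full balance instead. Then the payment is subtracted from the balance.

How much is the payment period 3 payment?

$9,409.00

Payment period 1: $43,176.70 +$1,253.00 interest = $44,429.70; pay $8,886.00 → $35,543.70
Payment period 2: $35,543.70 +$1,031.00 interest = $36,574.70; pay $9,144.00 → $27,430.70
Payment period 3: $27,430.70 +$796.00 interest = $28,226.70; pay $9,409.00 → $18,817.70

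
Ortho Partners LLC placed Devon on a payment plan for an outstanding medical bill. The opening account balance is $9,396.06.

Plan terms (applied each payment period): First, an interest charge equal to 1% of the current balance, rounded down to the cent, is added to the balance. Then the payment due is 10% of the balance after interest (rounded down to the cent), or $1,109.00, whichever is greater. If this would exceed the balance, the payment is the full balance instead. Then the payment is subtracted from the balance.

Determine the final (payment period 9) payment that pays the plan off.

$995.60

Payment period 1: $9,396.06 +$93.96 interest = $9,490.02; pay $1,109.00 → $8,381.02
Payment period 2: $8,381.02 +$83.81 interest = $8,464.83; pay $1,109.00 → $7,355.83
Payment period 3: $7,355.83 +$73.55 interest = $7,429.38; pay $1,109.00 → $6,320.38
Payment period 4: $6,320.38 +$63.20 interest = $6,383.58; pay $1,109.00 → $5,274.58
Payment period 5: $5,274.58 +$52.74 interest = $5,327.32; pay $1,109.00 → $4,218.32
Payment period 6: $4,218.32 +$42.18 interest = $4,260.50; pay $1,109.00 → $3,151.50
Payment period 7: $3,151.50 +$31.51 interest = $3,183.01; pay $1,109.00 → $2,074.01
Payment period 8: $2,074.01 +$20.74 interest = $2,094.75; pay $1,109.00 → $985.75
Payment period 9: $985.75 +$9.85 interest = $995.60; pay $995.60 → $0.00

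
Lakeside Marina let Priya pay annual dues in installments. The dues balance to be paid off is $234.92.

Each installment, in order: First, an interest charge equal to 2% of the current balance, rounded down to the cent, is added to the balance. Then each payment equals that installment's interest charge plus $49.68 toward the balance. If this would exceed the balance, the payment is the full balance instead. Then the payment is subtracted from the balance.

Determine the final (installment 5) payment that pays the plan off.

$36.92

Installment 1: opening $234.92; interest $4.69 → $239.61; payment $54.37; balance $185.24
Installment 2: opening $185.24; interest $3.70 → $188.94; payment $53.38; balance $135.56
Installment 3: opening $135.56; interest $2.71 → $138.27; payment $52.39; balance $85.88
Installment 4: opening $85.88; interest $1.71 → $87.59; payment $51.39; balance $36.20
Installment 5: opening $36.20; interest $0.72 → $36.92; payment $36.92; balance $0.00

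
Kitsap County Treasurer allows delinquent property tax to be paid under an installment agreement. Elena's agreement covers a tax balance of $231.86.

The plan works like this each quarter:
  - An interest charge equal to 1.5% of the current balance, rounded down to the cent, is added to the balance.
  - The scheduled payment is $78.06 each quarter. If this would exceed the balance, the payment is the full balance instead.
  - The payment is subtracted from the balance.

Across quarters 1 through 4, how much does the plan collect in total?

Quarter 1: opening $231.86; interest $3.47 → $235.33; payment $78.06; balance $157.27
Quarter 2: opening $157.27; interest $2.35 → $159.62; payment $78.06; balance $81.56
Quarter 3: opening $81.56; interest $1.22 → $82.78; payment $78.06; balance $4.72
Quarter 4: opening $4.72; interest $0.07 → $4.79; payment $4.79; balance $0.00
Total paid: $238.97

$238.97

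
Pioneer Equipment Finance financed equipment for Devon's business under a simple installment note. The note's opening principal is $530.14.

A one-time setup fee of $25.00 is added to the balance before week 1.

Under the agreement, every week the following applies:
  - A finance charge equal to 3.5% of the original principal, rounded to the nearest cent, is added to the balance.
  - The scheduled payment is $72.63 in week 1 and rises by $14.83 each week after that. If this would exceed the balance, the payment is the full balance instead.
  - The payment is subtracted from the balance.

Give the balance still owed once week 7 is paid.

Week 1: opening $555.14; interest $18.55 → $573.69; payment $72.63; balance $501.06
Week 2: opening $501.06; interest $18.55 → $519.61; payment $87.46; balance $432.15
Week 3: opening $432.15; interest $18.55 → $450.70; payment $102.29; balance $348.41
Week 4: opening $348.41; interest $18.55 → $366.96; payment $117.12; balance $249.84
Week 5: opening $249.84; interest $18.55 → $268.39; payment $131.95; balance $136.44
Week 6: opening $136.44; interest $18.55 → $154.99; payment $146.78; balance $8.21
Week 7: opening $8.21; interest $18.55 → $26.76; payment $26.76; balance $0.00

$0.00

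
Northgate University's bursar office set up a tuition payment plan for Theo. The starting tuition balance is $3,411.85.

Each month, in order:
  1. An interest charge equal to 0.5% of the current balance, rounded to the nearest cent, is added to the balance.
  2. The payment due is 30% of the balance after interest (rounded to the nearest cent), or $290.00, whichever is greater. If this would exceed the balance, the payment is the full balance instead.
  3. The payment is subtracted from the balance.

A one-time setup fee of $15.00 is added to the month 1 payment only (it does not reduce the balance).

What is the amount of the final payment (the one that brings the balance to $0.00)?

Month 1: opening $3,411.85; interest $17.06 → $3,428.91; payment $1,028.67 (+ $15.00 fee); balance $2,400.24
Month 2: opening $2,400.24; interest $12.00 → $2,412.24; payment $723.67; balance $1,688.57
Month 3: opening $1,688.57; interest $8.44 → $1,697.01; payment $509.10; balance $1,187.91
Month 4: opening $1,187.91; interest $5.94 → $1,193.85; payment $358.16; balance $835.69
Month 5: opening $835.69; interest $4.18 → $839.87; payment $290.00; balance $549.87
Month 6: opening $549.87; interest $2.75 → $552.62; payment $290.00; balance $262.62
Month 7: opening $262.62; interest $1.31 → $263.93; payment $263.93; balance $0.00

$263.93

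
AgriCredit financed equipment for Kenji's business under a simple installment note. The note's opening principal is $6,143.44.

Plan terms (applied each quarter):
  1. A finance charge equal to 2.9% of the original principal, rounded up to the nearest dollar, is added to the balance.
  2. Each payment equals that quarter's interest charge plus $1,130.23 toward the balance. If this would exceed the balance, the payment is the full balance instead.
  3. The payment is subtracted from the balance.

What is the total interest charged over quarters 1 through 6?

$1,074.00

Quarter 1: $6,143.44 +$179.00 interest = $6,322.44; pay $1,309.23 → $5,013.21
Quarter 2: $5,013.21 +$179.00 interest = $5,192.21; pay $1,309.23 → $3,882.98
Quarter 3: $3,882.98 +$179.00 interest = $4,061.98; pay $1,309.23 → $2,752.75
Quarter 4: $2,752.75 +$179.00 interest = $2,931.75; pay $1,309.23 → $1,622.52
Quarter 5: $1,622.52 +$179.00 interest = $1,801.52; pay $1,309.23 → $492.29
Quarter 6: $492.29 +$179.00 interest = $671.29; pay $671.29 → $0.00
Total interest: $179.00 + $179.00 + $179.00 + $179.00 + $179.00 + $179.00 = $1,074.00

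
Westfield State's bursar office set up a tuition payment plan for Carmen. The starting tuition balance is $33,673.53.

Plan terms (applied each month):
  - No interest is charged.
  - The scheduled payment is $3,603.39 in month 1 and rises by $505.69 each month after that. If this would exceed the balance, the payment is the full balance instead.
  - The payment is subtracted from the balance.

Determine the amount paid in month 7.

Month 1: $33,673.53 − $3,603.39 → $30,070.14
Month 2: $30,070.14 − $4,109.08 → $25,961.06
Month 3: $25,961.06 − $4,614.77 → $21,346.29
Month 4: $21,346.29 − $5,120.46 → $16,225.83
Month 5: $16,225.83 − $5,626.15 → $10,599.68
Month 6: $10,599.68 − $6,131.84 → $4,467.84
Month 7: $4,467.84 − $4,467.84 → $0.00

$4,467.84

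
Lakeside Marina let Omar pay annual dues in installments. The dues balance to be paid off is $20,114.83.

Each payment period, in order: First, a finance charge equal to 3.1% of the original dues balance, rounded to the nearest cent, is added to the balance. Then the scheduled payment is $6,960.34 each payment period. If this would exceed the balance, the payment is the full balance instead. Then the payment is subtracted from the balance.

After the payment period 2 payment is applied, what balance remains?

# | Opening | Interest | Payment | End bal
1 | $20,114.83 | $623.56 | $6,960.34 | $13,778.05
2 | $13,778.05 | $623.56 | $6,960.34 | $7,441.27

$7,441.27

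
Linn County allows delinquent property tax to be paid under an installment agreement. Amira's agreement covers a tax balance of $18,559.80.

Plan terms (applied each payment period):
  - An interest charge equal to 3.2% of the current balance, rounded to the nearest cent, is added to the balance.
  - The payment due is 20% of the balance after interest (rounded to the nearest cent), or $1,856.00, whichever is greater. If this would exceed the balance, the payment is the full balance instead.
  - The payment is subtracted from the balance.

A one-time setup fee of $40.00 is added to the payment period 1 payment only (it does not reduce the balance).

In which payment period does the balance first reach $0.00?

Payment period 1: $18,559.80 +$593.91 interest = $19,153.71; pay $3,830.74 (+ $40.00 fee) → $15,322.97
Payment period 2: $15,322.97 +$490.34 interest = $15,813.31; pay $3,162.66 → $12,650.65
Payment period 3: $12,650.65 +$404.82 interest = $13,055.47; pay $2,611.09 → $10,444.38
Payment period 4: $10,444.38 +$334.22 interest = $10,778.60; pay $2,155.72 → $8,622.88
Payment period 5: $8,622.88 +$275.93 interest = $8,898.81; pay $1,856.00 → $7,042.81
Payment period 6: $7,042.81 +$225.37 interest = $7,268.18; pay $1,856.00 → $5,412.18
Payment period 7: $5,412.18 +$173.19 interest = $5,585.37; pay $1,856.00 → $3,729.37
Payment period 8: $3,729.37 +$119.34 interest = $3,848.71; pay $1,856.00 → $1,992.71
Payment period 9: $1,992.71 +$63.77 interest = $2,056.48; pay $1,856.00 → $200.48
Payment period 10: $200.48 +$6.42 interest = $206.90; pay $206.90 → $0.00
Balance reaches $0.00 in payment period 10.

10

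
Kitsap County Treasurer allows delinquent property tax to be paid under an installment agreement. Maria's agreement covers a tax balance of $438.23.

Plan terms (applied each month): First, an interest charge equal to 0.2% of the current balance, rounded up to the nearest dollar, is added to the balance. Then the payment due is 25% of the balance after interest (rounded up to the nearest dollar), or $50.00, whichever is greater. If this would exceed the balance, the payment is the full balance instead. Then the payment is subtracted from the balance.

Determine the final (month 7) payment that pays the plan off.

Month 1: $438.23 +$1.00 interest = $439.23; pay $110.00 → $329.23
Month 2: $329.23 +$1.00 interest = $330.23; pay $83.00 → $247.23
Month 3: $247.23 +$1.00 interest = $248.23; pay $63.00 → $185.23
Month 4: $185.23 +$1.00 interest = $186.23; pay $50.00 → $136.23
Month 5: $136.23 +$1.00 interest = $137.23; pay $50.00 → $87.23
Month 6: $87.23 +$1.00 interest = $88.23; pay $50.00 → $38.23
Month 7: $38.23 +$1.00 interest = $39.23; pay $39.23 → $0.00

$39.23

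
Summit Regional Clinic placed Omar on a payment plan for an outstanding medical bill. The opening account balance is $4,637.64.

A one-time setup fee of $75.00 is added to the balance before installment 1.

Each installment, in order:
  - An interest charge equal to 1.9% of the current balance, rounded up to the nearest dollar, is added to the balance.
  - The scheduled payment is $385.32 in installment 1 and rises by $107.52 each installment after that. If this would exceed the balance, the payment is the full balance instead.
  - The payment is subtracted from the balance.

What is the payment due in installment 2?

# | Opening | Interest | Payment | End bal
1 | $4,712.64 | $90.00 | $385.32 | $4,417.32
2 | $4,417.32 | $84.00 | $492.84 | $4,008.48

$492.84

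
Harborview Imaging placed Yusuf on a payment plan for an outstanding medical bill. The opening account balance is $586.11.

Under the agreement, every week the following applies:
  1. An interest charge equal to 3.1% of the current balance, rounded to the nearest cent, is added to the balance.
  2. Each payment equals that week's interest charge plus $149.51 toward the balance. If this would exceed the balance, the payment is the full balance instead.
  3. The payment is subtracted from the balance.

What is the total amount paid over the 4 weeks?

Week 1: opening $586.11; interest $18.17 → $604.28; payment $167.68; balance $436.60
Week 2: opening $436.60; interest $13.53 → $450.13; payment $163.04; balance $287.09
Week 3: opening $287.09; interest $8.90 → $295.99; payment $158.41; balance $137.58
Week 4: opening $137.58; interest $4.26 → $141.84; payment $141.84; balance $0.00
Total paid: $630.97

$630.97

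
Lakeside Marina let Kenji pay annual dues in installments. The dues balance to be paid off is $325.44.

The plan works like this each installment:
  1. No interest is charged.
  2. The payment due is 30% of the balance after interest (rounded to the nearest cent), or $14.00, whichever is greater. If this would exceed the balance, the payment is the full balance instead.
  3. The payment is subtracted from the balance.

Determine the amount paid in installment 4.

$33.49

# | Opening | Payment | End bal
1 | $325.44 | $97.63 | $227.81
2 | $227.81 | $68.34 | $159.47
3 | $159.47 | $47.84 | $111.63
4 | $111.63 | $33.49 | $78.14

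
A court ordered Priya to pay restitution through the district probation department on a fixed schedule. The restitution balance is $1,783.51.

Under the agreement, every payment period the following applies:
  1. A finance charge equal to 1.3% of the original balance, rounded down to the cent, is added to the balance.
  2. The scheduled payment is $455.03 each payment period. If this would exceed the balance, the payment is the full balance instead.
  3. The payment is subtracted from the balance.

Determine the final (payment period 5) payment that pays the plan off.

Payment period 1: opening $1,783.51; interest $23.18 → $1,806.69; payment $455.03; balance $1,351.66
Payment period 2: opening $1,351.66; interest $23.18 → $1,374.84; payment $455.03; balance $919.81
Payment period 3: opening $919.81; interest $23.18 → $942.99; payment $455.03; balance $487.96
Payment period 4: opening $487.96; interest $23.18 → $511.14; payment $455.03; balance $56.11
Payment period 5: opening $56.11; interest $23.18 → $79.29; payment $79.29; balance $0.00

$79.29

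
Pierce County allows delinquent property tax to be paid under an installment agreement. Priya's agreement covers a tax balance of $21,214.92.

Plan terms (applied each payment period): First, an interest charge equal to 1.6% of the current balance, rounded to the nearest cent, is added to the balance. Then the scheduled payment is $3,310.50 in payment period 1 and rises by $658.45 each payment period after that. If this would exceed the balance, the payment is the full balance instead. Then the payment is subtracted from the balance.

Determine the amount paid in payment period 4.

# | Opening | Interest | Payment | End bal
1 | $21,214.92 | $339.44 | $3,310.50 | $18,243.86
2 | $18,243.86 | $291.90 | $3,968.95 | $14,566.81
3 | $14,566.81 | $233.07 | $4,627.40 | $10,172.48
4 | $10,172.48 | $162.76 | $5,285.85 | $5,049.39

$5,285.85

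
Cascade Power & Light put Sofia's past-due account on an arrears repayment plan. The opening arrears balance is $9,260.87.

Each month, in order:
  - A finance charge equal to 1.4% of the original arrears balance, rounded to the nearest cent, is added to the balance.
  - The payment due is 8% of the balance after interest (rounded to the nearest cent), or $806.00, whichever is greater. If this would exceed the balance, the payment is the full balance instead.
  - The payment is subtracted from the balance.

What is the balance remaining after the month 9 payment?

Month 1: $9,260.87 +$129.65 interest = $9,390.52; pay $806.00 → $8,584.52
Month 2: $8,584.52 +$129.65 interest = $8,714.17; pay $806.00 → $7,908.17
Month 3: $7,908.17 +$129.65 interest = $8,037.82; pay $806.00 → $7,231.82
Month 4: $7,231.82 +$129.65 interest = $7,361.47; pay $806.00 → $6,555.47
Month 5: $6,555.47 +$129.65 interest = $6,685.12; pay $806.00 → $5,879.12
Month 6: $5,879.12 +$129.65 interest = $6,008.77; pay $806.00 → $5,202.77
Month 7: $5,202.77 +$129.65 interest = $5,332.42; pay $806.00 → $4,526.42
Month 8: $4,526.42 +$129.65 interest = $4,656.07; pay $806.00 → $3,850.07
Month 9: $3,850.07 +$129.65 interest = $3,979.72; pay $806.00 → $3,173.72

$3,173.72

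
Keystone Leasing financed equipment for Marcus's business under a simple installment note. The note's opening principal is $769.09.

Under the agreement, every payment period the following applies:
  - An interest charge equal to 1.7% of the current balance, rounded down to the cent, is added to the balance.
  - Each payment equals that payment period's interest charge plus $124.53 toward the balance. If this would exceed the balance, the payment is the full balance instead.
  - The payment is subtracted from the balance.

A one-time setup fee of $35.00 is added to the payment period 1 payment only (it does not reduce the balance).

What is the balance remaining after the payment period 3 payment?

Payment period 1: $769.09 +$13.07 interest = $782.16; pay $137.60 (+ $35.00 fee) → $644.56
Payment period 2: $644.56 +$10.95 interest = $655.51; pay $135.48 → $520.03
Payment period 3: $520.03 +$8.84 interest = $528.87; pay $133.37 → $395.50

$395.50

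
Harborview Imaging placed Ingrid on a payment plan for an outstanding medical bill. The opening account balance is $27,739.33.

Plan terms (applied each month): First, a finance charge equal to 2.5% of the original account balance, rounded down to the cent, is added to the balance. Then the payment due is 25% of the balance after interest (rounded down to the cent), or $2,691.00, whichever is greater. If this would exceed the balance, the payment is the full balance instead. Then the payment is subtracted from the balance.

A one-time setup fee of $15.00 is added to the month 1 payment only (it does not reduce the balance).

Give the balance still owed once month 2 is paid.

# | Opening | Interest | Payment | Fee | End bal
1 | $27,739.33 | $693.48 | $7,108.20 | $15.00 | $21,324.61
2 | $21,324.61 | $693.48 | $5,504.52 | — | $16,513.57

$16,513.57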